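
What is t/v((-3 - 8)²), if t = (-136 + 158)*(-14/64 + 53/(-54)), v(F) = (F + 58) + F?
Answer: -11407/129600 ≈ -0.088017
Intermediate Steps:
v(F) = 58 + 2*F (v(F) = (58 + F) + F = 58 + 2*F)
t = -11407/432 (t = 22*(-14*1/64 + 53*(-1/54)) = 22*(-7/32 - 53/54) = 22*(-1037/864) = -11407/432 ≈ -26.405)
t/v((-3 - 8)²) = -11407/(432*(58 + 2*(-3 - 8)²)) = -11407/(432*(58 + 2*(-11)²)) = -11407/(432*(58 + 2*121)) = -11407/(432*(58 + 242)) = -11407/432/300 = -11407/432*1/300 = -11407/129600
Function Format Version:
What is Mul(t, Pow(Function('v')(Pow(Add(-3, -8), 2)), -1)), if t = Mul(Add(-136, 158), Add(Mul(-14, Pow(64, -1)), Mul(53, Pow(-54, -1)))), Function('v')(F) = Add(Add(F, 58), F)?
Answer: Rational(-11407, 129600) ≈ -0.088017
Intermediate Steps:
Function('v')(F) = Add(58, Mul(2, F)) (Function('v')(F) = Add(Add(58, F), F) = Add(58, Mul(2, F)))
t = Rational(-11407, 432) (t = Mul(22, Add(Mul(-14, Rational(1, 64)), Mul(53, Rational(-1, 54)))) = Mul(22, Add(Rational(-7, 32), Rational(-53, 54))) = Mul(22, Rational(-1037, 864)) = Rational(-11407, 432) ≈ -26.405)
Mul(t, Pow(Function('v')(Pow(Add(-3, -8), 2)), -1)) = Mul(Rational(-11407, 432), Pow(Add(58, Mul(2, Pow(Add(-3, -8), 2))), -1)) = Mul(Rational(-11407, 432), Pow(Add(58, Mul(2, Pow(-11, 2))), -1)) = Mul(Rational(-11407, 432), Pow(Add(58, Mul(2, 121)), -1)) = Mul(Rational(-11407, 432), Pow(Add(58, 242), -1)) = Mul(Rational(-11407, 432), Pow(300, -1)) = Mul(Rational(-11407, 432), Rational(1, 300)) = Rational(-11407, 129600)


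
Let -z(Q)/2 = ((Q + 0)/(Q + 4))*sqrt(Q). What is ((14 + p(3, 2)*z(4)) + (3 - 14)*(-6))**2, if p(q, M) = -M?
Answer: 7056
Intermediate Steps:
z(Q) = -2*Q**(3/2)/(4 + Q) (z(Q) = -2*(Q + 0)/(Q + 4)*sqrt(Q) = -2*Q/(4 + Q)*sqrt(Q) = -2*Q**(3/2)/(4 + Q))
((14 + p(3, 2)*z(4)) + (3 - 14)*(-6))**2 = ((14 + (-1*2)*(-2*4**(3/2)/(4 + 4))) + (3 - 14)*(-6))**2 = ((14 - (-4)*8/8) - 11*(-6))**2 = ((14 - (-4)*8/8) + 66)**2 = ((14 - 2*(-2)) + 66)**2 = ((14 + 4) + 66)**2 = (18 + 66)**2 = 84**2 = 7056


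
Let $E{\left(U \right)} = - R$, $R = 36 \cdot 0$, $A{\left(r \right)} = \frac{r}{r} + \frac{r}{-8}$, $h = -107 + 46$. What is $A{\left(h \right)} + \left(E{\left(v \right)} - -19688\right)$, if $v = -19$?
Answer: $\frac{157573}{8} \approx 19697.0$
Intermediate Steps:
$h = -61$
$A{\left(r \right)} = 1 - \frac{r}{8}$ ($A{\left(r \right)} = 1 + r \left(- \frac{1}{8}\right) = 1 - \frac{r}{8}$)
$R = 0$
$E{\left(U \right)} = 0$ ($E{\left(U \right)} = \left(-1\right) 0 = 0$)
$A{\left(h \right)} + \left(E{\left(v \right)} - -19688\right) = \left(1 - - \frac{61}{8}\right) + \left(0 - -19688\right) = \left(1 + \frac{61}{8}\right) + \left(0 + 19688\right) = \frac{69}{8} + 19688 = \frac{157573}{8}$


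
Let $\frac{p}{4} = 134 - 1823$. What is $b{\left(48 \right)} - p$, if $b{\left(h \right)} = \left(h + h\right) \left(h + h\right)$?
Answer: $15972$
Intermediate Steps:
$p = -6756$ ($p = 4 \left(134 - 1823\right) = 4 \left(-1689\right) = -6756$)
$b{\left(h \right)} = 4 h^{2}$ ($b{\left(h \right)} = 2 h 2 h = 4 h^{2}$)
$b{\left(48 \right)} - p = 4 \cdot 48^{2} - -6756 = 4 \cdot 2304 + 6756 = 9216 + 6756 = 15972$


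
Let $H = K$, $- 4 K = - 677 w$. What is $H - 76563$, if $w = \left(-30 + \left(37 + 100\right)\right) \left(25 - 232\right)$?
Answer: $- \frac{15301125}{4} \approx -3.8253 \cdot 10^{6}$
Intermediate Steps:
$w = -22149$ ($w = \left(-30 + 137\right) \left(-207\right) = 107 \left(-207\right) = -22149$)
$K = - \frac{14994873}{4}$ ($K = - \frac{\left(-677\right) \left(-22149\right)}{4} = \left(- \frac{1}{4}\right) 14994873 = - \frac{14994873}{4} \approx -3.7487 \cdot 10^{6}$)
$H = - \frac{14994873}{4} \approx -3.7487 \cdot 10^{6}$
$H - 76563 = - \frac{14994873}{4} - 76563 = - \frac{15301125}{4}$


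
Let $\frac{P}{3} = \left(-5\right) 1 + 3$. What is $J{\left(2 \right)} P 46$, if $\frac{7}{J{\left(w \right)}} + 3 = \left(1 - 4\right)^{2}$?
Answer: $-322$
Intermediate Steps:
$P = -6$ ($P = 3 \left(\left(-5\right) 1 + 3\right) = 3 \left(-5 + 3\right) = 3 \left(-2\right) = -6$)
$J{\left(w \right)} = \frac{7}{6}$ ($J{\left(w \right)} = \frac{7}{-3 + \left(1 - 4\right)^{2}} = \frac{7}{-3 + \left(-3\right)^{2}} = \frac{7}{-3 + 9} = \frac{7}{6}$)
$J{\left(2 \right)} P 46 = \frac{7}{6} \left(-6\right) 46 = \left(-7\right) 46 = -322$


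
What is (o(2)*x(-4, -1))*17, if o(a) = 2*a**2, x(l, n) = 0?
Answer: 0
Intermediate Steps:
(o(2)*x(-4, -1))*17 = ((2*2**2)*0)*17 = ((2*4)*0)*17 = (8*0)*17 = 0*17 = 0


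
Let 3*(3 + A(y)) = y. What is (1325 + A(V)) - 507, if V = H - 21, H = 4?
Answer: 2428/3 ≈ 809.33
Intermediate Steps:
V = -17 (V = 4 - 21 = -17)
A(y) = -3 + y/3
(1325 + A(V)) - 507 = (1325 + (-3 + (1/3)*(-17))) - 507 = (1325 + (-3 - 17/3)) - 507 = (1325 - 26/3) - 507 = 3949/3 - 507 = 2428/3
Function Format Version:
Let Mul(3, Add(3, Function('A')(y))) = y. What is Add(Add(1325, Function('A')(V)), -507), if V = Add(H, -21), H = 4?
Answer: Rational(2428, 3) ≈ 809.33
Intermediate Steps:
V = -17 (V = Add(4, -21) = -17)
Function('A')(y) = Add(-3, Mul(Rational(1, 3), y))
Add(Add(1325, Function('A')(V)), -507) = Add(Add(1325, Add(-3, Mul(Rational(1, 3), -17))), -507) = Add(Add(1325, Add(-3, Rational(-17, 3))), -507) = Add(Add(1325, Rational(-26, 3)), -507) = Add(Rational(3949, 3), -507) = Rational(2428, 3)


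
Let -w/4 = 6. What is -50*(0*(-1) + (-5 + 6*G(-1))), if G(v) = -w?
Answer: -6950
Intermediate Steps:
w = -24 (w = -4*6 = -24)
G(v) = 24 (G(v) = -1*(-24) = 24)
-50*(0*(-1) + (-5 + 6*G(-1))) = -50*(0*(-1) + (-5 + 6*24)) = -50*(0 + (-5 + 144)) = -50*(0 + 139) = -50*139 = -6950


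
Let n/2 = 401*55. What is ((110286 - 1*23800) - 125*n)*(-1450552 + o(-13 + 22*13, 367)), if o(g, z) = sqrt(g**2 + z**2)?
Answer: 7872528649728 - 5427264*sqrt(209218) ≈ 7.8700e+12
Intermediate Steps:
n = 44110 (n = 2*(401*55) = 2*22055 = 44110)
((110286 - 1*23800) - 125*n)*(-1450552 + o(-13 + 22*13, 367)) = ((110286 - 1*23800) - 125*44110)*(-1450552 + sqrt((-13 + 22*13)**2 + 367**2)) = ((110286 - 23800) - 5513750)*(-1450552 + sqrt((-13 + 286)**2 + 134689)) = (86486 - 5513750)*(-1450552 + sqrt(273**2 + 134689)) = -5427264*(-1450552 + sqrt(74529 + 134689)) = -5427264*(-1450552 + sqrt(209218)) = 7872528649728 - 5427264*sqrt(209218)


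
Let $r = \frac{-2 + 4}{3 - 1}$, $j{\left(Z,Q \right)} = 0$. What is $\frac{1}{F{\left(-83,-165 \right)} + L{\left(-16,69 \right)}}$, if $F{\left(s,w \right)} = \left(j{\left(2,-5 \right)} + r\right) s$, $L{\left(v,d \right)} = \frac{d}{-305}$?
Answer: $- \frac{305}{25384} \approx -0.012015$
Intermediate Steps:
$L{\left(v,d \right)} = - \frac{d}{305}$ ($L{\left(v,d \right)} = d \left(- \frac{1}{305}\right) = - \frac{d}{305}$)
$r = 1$ ($r = \frac{2}{2} = 2 \cdot \frac{1}{2} = 1$)
$F{\left(s,w \right)} = s$ ($F{\left(s,w \right)} = \left(0 + 1\right) s = 1 s = s$)
$\frac{1}{F{\left(-83,-165 \right)} + L{\left(-16,69 \right)}} = \frac{1}{-83 - \frac{69}{305}} = \frac{1}{- \frac{25384}{305}} = - \frac{305}{25384}$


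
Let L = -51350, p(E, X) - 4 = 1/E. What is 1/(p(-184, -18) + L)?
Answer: -184/9447665 ≈ -1.9476e-5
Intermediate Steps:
p(E, X) = 4 + 1/E
1/(p(-184, -18) + L) = 1/((4 + 1/(-184)) - 51350) = 1/((4 - 1/184) - 51350) = 1/(735/184 - 51350) = 1/(-9447665/184) = -184/9447665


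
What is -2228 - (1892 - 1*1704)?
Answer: -2416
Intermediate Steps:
-2228 - (1892 - 1*1704) = -2228 - (1892 - 1704) = -2228 - 1*188 = -2228 - 188 = -2416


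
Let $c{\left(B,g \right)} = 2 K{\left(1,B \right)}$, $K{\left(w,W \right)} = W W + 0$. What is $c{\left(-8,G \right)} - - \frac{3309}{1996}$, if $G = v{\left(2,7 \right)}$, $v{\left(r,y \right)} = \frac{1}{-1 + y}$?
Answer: $\frac{258797}{1996} \approx 129.66$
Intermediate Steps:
$K{\left(w,W \right)} = W^{2}$ ($K{\left(w,W \right)} = W^{2} + 0 = W^{2}$)
$G = \frac{1}{6}$ ($G = \frac{1}{-1 + 7} = \frac{1}{6} \approx 0.16667$)
$c{\left(B,g \right)} = 2 B^{2}$
$c{\left(-8,G \right)} - - \frac{3309}{1996} = 2 \left(-8\right)^{2} - - \frac{3309}{1996} = 2 \cdot 64 - \left(-3309\right) \frac{1}{1996} = 128 - - \frac{3309}{1996} = 128 + \frac{3309}{1996} = \frac{258797}{1996}$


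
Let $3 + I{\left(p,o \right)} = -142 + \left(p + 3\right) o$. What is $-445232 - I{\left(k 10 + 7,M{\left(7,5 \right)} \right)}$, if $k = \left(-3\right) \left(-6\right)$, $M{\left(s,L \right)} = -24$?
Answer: $-440527$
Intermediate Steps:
$k = 18$
$I{\left(p,o \right)} = -145 + o \left(3 + p\right)$ ($I{\left(p,o \right)} = -3 + \left(-142 + \left(p + 3\right) o\right) = -3 + \left(-142 + \left(3 + p\right) o\right) = -3 + \left(-142 + o \left(3 + p\right)\right) = -145 + o \left(3 + p\right)$)
$-445232 - I{\left(k 10 + 7,M{\left(7,5 \right)} \right)} = -445232 - \left(-145 + 3 \left(-24\right) - 24 \left(18 \cdot 10 + 7\right)\right) = -445232 - \left(-145 - 72 - 24 \left(180 + 7\right)\right) = -445232 - \left(-145 - 72 - 4488\right) = -445232 - -4705 = -445232 + 4705 = -440527$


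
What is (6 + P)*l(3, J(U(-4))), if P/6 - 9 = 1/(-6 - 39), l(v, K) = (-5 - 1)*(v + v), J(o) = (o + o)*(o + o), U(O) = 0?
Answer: -10776/5 ≈ -2155.2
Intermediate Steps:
J(o) = 4*o² (J(o) = (2*o)*(2*o) = 4*o²)
l(v, K) = -12*v
P = 808/15 (P = 54 + 6/(-6 - 39) = 54 + 6/(-45) = 54 + 6*(-1/45) = 54 - 2/15 = 808/15 ≈ 53.867)
(6 + P)*l(3, J(U(-4))) = (6 + 808/15)*(-12*3) = (898/15)*(-36) = -10776/5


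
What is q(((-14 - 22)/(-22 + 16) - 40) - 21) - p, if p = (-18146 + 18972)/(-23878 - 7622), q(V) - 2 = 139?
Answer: 317309/2250 ≈ 141.03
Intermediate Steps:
q(V) = 141 (q(V) = 2 + 139 = 141)
p = -59/2250 (p = 826/(-31500) = 826*(-1/31500) = -59/2250 ≈ -0.026222)
q(((-14 - 22)/(-22 + 16) - 40) - 21) - p = 141 - 1*(-59/2250) = 141 + 59/2250 = 317309/2250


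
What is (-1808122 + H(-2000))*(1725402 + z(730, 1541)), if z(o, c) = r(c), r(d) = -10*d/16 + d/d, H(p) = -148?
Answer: -12473011571065/4 ≈ -3.1183e+12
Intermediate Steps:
r(d) = 1 - 5*d/8 (r(d) = -10*d*(1/16) + 1 = -5*d/8 + 1 = 1 - 5*d/8)
z(o, c) = 1 - 5*c/8
(-1808122 + H(-2000))*(1725402 + z(730, 1541)) = (-1808122 - 148)*(1725402 + (1 - 5/8*1541)) = -1808270*(1725402 + (1 - 7705/8)) = -1808270*(1725402 - 7697/8) = -1808270*13795519/8 = -12473011571065/4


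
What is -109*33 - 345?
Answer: -3942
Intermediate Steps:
-109*33 - 345 = -3597 - 345 = -3942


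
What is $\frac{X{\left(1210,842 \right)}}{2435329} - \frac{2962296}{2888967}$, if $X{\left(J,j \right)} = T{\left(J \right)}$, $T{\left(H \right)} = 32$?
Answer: $- \frac{2404690969480}{2345195038381} \approx -1.0254$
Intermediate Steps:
$X{\left(J,j \right)} = 32$
$\frac{X{\left(1210,842 \right)}}{2435329} - \frac{2962296}{2888967} = \frac{32}{2435329} - \frac{2962296}{2888967} = 32 \cdot \frac{1}{2435329} - \frac{987432}{962989} = \frac{32}{2435329} - \frac{987432}{962989} = - \frac{2404690969480}{2345195038381}$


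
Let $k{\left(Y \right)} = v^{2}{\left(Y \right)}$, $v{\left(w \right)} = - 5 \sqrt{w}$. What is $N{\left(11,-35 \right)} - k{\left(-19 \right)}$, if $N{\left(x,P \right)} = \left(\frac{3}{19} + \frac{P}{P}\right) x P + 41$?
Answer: $\frac{1334}{19} \approx 70.211$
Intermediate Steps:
$k{\left(Y \right)} = 25 Y$ ($k{\left(Y \right)} = \left(- 5 \sqrt{Y}\right)^{2} = 25 Y$)
$N{\left(x,P \right)} = 41 + \frac{22 P x}{19}$ ($N{\left(x,P \right)} = \left(3 \cdot \frac{1}{19} + 1\right) x P + 41 = \left(\frac{3}{19} + 1\right) x P + 41 = \frac{22 x}{19} P + 41 = \frac{22 P x}{19} + 41 = 41 + \frac{22 P x}{19}$)
$N{\left(11,-35 \right)} - k{\left(-19 \right)} = \left(41 + \frac{22}{19} \left(-35\right) 11\right) - 25 \left(-19\right) = \left(41 - \frac{8470}{19}\right) - -475 = - \frac{7691}{19} + 475 = \frac{1334}{19}$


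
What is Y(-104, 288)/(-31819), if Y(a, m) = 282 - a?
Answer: -386/31819 ≈ -0.012131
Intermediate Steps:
Y(-104, 288)/(-31819) = (282 - 1*(-104))/(-31819) = (282 + 104)*(-1/31819) = 386*(-1/31819) = -386/31819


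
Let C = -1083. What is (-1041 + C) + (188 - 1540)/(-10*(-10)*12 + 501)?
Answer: -3614276/1701 ≈ -2124.8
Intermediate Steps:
(-1041 + C) + (188 - 1540)/(-10*(-10)*12 + 501) = (-1041 - 1083) + (188 - 1540)/(-10*(-10)*12 + 501) = -2124 - 1352/(100*12 + 501) = -2124 - 1352/(1200 + 501) = -2124 - 1352/1701 = -3614276/1701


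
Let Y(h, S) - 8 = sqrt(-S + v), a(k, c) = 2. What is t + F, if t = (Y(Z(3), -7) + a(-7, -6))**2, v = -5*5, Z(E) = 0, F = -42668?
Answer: -42586 + 60*I*sqrt(2) ≈ -42586.0 + 84.853*I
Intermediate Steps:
v = -25
Y(h, S) = 8 + sqrt(-25 - S) (Y(h, S) = 8 + sqrt(-S - 25) = 8 + sqrt(-25 - S))
t = (10 + 3*I*sqrt(2))**2 (t = ((8 + sqrt(-25 - 1*(-7))) + 2)**2 = ((8 + sqrt(-25 + 7)) + 2)**2 = ((8 + sqrt(-18)) + 2)**2 = ((8 + 3*I*sqrt(2)) + 2)**2 = (10 + 3*I*sqrt(2))**2 ≈ 82.0 + 84.853*I)
t + F = (82 + 60*I*sqrt(2)) - 42668 = -42586 + 60*I*sqrt(2)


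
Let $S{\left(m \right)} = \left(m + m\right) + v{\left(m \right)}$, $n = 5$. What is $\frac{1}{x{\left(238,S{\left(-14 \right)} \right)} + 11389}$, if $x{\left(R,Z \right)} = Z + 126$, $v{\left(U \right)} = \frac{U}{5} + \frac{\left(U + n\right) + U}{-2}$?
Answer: $\frac{10}{114957} \approx 8.6989 \cdot 10^{-5}$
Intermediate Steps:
$v{\left(U \right)} = - \frac{5}{2} - \frac{4 U}{5}$ ($v{\left(U \right)} = \frac{U}{5} + \frac{\left(U + 5\right) + U}{-2} = U \frac{1}{5} + \left(\left(5 + U\right) + U\right) \left(- \frac{1}{2}\right) = \frac{U}{5} + \left(5 + 2 U\right) \left(- \frac{1}{2}\right) = \frac{U}{5} - \left(\frac{5}{2} + U\right) = - \frac{5}{2} - \frac{4 U}{5}$)
$S{\left(m \right)} = - \frac{5}{2} + \frac{6 m}{5}$ ($S{\left(m \right)} = \left(m + m\right) - \left(\frac{5}{2} + \frac{4 m}{5}\right) = 2 m - \left(\frac{5}{2} + \frac{4 m}{5}\right) = - \frac{5}{2} + \frac{6 m}{5}$)
$x{\left(R,Z \right)} = 126 + Z$
$\frac{1}{x{\left(238,S{\left(-14 \right)} \right)} + 11389} = \frac{1}{\left(126 + \left(- \frac{5}{2} + \frac{6}{5} \left(-14\right)\right)\right) + 11389} = \frac{1}{\left(126 - \frac{193}{10}\right) + 11389} = \frac{1}{\frac{1067}{10} + 11389} = \frac{1}{\frac{114957}{10}} = \frac{10}{114957}$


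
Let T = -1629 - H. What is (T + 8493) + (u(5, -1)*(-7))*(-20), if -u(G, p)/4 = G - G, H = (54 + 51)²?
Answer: -4161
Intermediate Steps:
H = 11025 (H = 105² = 11025)
u(G, p) = 0 (u(G, p) = -4*(G - G) = -4*0 = 0)
T = -12654 (T = -1629 - 1*11025 = -1629 - 11025 = -12654)
(T + 8493) + (u(5, -1)*(-7))*(-20) = (-12654 + 8493) + (0*(-7))*(-20) = -4161 + 0*(-20) = -4161 + 0 = -4161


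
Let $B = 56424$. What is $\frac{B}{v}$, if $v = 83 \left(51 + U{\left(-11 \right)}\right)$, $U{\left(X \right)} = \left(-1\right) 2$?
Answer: $\frac{56424}{4067} \approx 13.874$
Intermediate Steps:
$U{\left(X \right)} = -2$
$v = 4067$ ($v = 83 \left(51 - 2\right) = 83 \cdot 49 = 4067$)
$\frac{B}{v} = \frac{56424}{4067}$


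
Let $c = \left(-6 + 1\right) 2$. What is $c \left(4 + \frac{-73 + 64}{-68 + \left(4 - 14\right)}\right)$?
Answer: $- \frac{535}{13} \approx -41.154$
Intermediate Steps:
$c = -10$ ($c = \left(-5\right) 2 = -10$)
$c \left(4 + \frac{-73 + 64}{-68 + \left(4 - 14\right)}\right) = - 10 \left(4 + \frac{-73 + 64}{-68 + \left(4 - 14\right)}\right) = - 10 \left(4 - \frac{9}{-68 + \left(4 - 14\right)}\right) = - 10 \left(4 - \frac{9}{-68 - 10}\right) = - 10 \left(4 - \frac{9}{-78}\right) = - 10 \left(4 - - \frac{3}{26}\right) = - 10 \left(4 + \frac{3}{26}\right) = \left(-10\right) \frac{107}{26} = - \frac{535}{13}$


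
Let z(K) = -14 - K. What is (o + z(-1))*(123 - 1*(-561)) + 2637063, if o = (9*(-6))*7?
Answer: 2369619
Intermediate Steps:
o = -378 (o = -54*7 = -378)
(o + z(-1))*(123 - 1*(-561)) + 2637063 = (-378 + (-14 - 1*(-1)))*(123 - 1*(-561)) + 2637063 = (-378 + (-14 + 1))*(123 + 561) + 2637063 = (-378 - 13)*684 + 2637063 = -391*684 + 2637063 = -267444 + 2637063 = 2369619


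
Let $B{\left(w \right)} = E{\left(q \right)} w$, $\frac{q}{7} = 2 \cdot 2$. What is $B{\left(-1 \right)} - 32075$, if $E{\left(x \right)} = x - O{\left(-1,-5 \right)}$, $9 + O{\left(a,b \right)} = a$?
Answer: $-32113$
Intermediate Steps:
$q = 28$ ($q = 7 \cdot 2 \cdot 2 = 7 \cdot 4 = 28$)
$O{\left(a,b \right)} = -9 + a$
$E{\left(x \right)} = 10 + x$ ($E{\left(x \right)} = x - \left(-9 - 1\right) = x - -10 = x + 10 = 10 + x$)
$B{\left(w \right)} = 38 w$ ($B{\left(w \right)} = \left(10 + 28\right) w = 38 w$)
$B{\left(-1 \right)} - 32075 = 38 \left(-1\right) - 32075 = -38 - 32075 = -32113$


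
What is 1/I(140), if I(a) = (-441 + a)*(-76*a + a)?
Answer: 1/3160500 ≈ 3.1641e-7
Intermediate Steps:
I(a) = -75*a*(-441 + a) (I(a) = (-441 + a)*(-75*a) = -75*a*(-441 + a))
1/I(140) = 1/(75*140*(441 - 1*140)) = 1/(75*140*(441 - 140)) = 1/(75*140*301) = 1/3160500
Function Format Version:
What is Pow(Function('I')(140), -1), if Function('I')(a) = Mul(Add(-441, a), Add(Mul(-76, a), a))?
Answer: Rational(1, 3160500) ≈ 3.1641e-7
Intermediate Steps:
Function('I')(a) = Mul(-75, a, Add(-441, a)) (Function('I')(a) = Mul(Add(-441, a), Mul(-75, a)) = Mul(-75, a, Add(-441, a)))
Pow(Function('I')(140), -1) = Pow(Mul(75, 140, Add(441, Mul(-1, 140))), -1) = Pow(Mul(75, 140, Add(441, -140)), -1) = Pow(Mul(75, 140, 301), -1) = Pow(3160500, -1) = Rational(1, 3160500)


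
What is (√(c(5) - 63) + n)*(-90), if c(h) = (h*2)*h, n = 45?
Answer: -4050 - 90*I*√13 ≈ -4050.0 - 324.5*I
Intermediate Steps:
c(h) = 2*h² (c(h) = (2*h)*h = 2*h²)
(√(c(5) - 63) + n)*(-90) = (√(2*5² - 63) + 45)*(-90) = (√(2*25 - 63) + 45)*(-90) = (√(50 - 63) + 45)*(-90) = (√(-13) + 45)*(-90) = (I*√13 + 45)*(-90) = (45 + I*√13)*(-90) = -4050 - 90*I*√13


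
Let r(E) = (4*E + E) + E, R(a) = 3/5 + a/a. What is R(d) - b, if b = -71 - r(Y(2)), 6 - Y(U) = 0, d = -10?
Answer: 543/5 ≈ 108.60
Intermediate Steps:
R(a) = 8/5 (R(a) = 3*(1/5) + 1 = 3/5 + 1 = 8/5)
Y(U) = 6 (Y(U) = 6 - 1*0 = 6 + 0 = 6)
r(E) = 6*E (r(E) = 5*E + E = 6*E)
b = -107 (b = -71 - 6*6 = -71 - 1*36 = -71 - 36 = -107)
R(d) - b = 8/5 - 1*(-107) = 8/5 + 107 = 543/5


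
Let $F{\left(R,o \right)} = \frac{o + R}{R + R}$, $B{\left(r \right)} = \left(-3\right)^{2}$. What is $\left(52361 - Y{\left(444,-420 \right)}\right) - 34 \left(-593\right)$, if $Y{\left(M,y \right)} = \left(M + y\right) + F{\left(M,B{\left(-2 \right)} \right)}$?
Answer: $\frac{21459553}{296} \approx 72499.0$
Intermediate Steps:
$B{\left(r \right)} = 9$
$F{\left(R,o \right)} = \frac{R + o}{2 R}$
$Y{\left(M,y \right)} = M + y + \frac{9 + M}{2 M}$ ($Y{\left(M,y \right)} = \left(M + y\right) + \frac{M + 9}{2 M} = \left(M + y\right) + \frac{9 + M}{2 M} = M + y + \frac{9 + M}{2 M}$)
$\left(52361 - Y{\left(444,-420 \right)}\right) - 34 \left(-593\right) = \left(52361 - \left(\frac{1}{2} + 444 - 420 + \frac{9}{2 \cdot 444}\right)\right) - 34 \left(-593\right) = \left(52361 - \left(\frac{1}{2} + 444 - 420 + \frac{9}{2} \cdot \frac{1}{444}\right)\right) - -20162 = \left(52361 - \left(\frac{1}{2} + 444 - 420 + \frac{3}{296}\right)\right) + 20162 = \left(52361 - \frac{7255}{296}\right) + 20162 = \frac{15491601}{296} + 20162 = \frac{21459553}{296}$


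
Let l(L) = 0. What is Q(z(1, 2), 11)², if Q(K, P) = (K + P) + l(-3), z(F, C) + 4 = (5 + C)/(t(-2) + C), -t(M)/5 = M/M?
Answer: 196/9 ≈ 21.778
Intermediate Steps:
t(M) = -5 (t(M) = -5*M/M = -5*1 = -5)
z(F, C) = -4 + (5 + C)/(-5 + C)
Q(K, P) = K + P (Q(K, P) = (K + P) + 0 = K + P)
Q(z(1, 2), 11)² = ((25 - 3*2)/(-5 + 2) + 11)² = ((25 - 6)/(-3) + 11)² = (-⅓*19 + 11)² = (-19/3 + 11)² = (14/3)² = 196/9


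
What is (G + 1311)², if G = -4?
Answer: 1708249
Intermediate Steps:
(G + 1311)² = (-4 + 1311)² = 1307² = 1708249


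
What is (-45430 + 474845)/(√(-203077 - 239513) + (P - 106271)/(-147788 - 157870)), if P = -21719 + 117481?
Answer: 153261072545070/4594419251130649 - 4457652765437340*I*√442590/4594419251130649 ≈ 0.033358 - 645.47*I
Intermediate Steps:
P = 95762
(-45430 + 474845)/(√(-203077 - 239513) + (P - 106271)/(-147788 - 157870)) = (-45430 + 474845)/(√(-203077 - 239513) + (95762 - 106271)/(-147788 - 157870)) = 429415/(√(-442590) - 10509/(-305658)) = 429415/(I*√442590 - 10509*(-1/305658)) = 429415/(I*√442590 + 3503/101886) = 429415/(3503/101886 + I*√442590)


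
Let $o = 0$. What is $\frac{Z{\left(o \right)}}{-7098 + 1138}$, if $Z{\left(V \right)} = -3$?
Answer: $\frac{3}{5960} \approx 0.00050336$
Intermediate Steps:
$\frac{Z{\left(o \right)}}{-7098 + 1138} = \frac{1}{-7098 + 1138} \left(-3\right) = \frac{1}{-5960} \left(-3\right) = \left(- \frac{1}{5960}\right) \left(-3\right) = \frac{3}{5960}$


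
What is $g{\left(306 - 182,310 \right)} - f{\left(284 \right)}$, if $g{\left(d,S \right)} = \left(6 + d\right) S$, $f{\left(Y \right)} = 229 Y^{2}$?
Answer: $-18429924$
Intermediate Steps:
$g{\left(d,S \right)} = S \left(6 + d\right)$
$g{\left(306 - 182,310 \right)} - f{\left(284 \right)} = 310 \left(6 + \left(306 - 182\right)\right) - 229 \cdot 284^{2} = 310 \left(6 + 124\right) - 229 \cdot 80656 = 310 \cdot 130 - 18470224 = 40300 - 18470224 = -18429924$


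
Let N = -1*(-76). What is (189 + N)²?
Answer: 70225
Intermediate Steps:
N = 76
(189 + N)² = (189 + 76)² = 265² = 70225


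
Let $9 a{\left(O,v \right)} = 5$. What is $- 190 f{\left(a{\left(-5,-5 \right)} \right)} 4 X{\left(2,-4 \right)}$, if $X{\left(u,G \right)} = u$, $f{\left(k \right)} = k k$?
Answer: $- \frac{38000}{81} \approx -469.14$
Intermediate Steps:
$a{\left(O,v \right)} = \frac{5}{9}$ ($a{\left(O,v \right)} = \frac{1}{9} \cdot 5 = \frac{5}{9}$)
$f{\left(k \right)} = k^{2}$
$- 190 f{\left(a{\left(-5,-5 \right)} \right)} 4 X{\left(2,-4 \right)} = - 190 \left(\frac{5}{9}\right)^{2} \cdot 4 \cdot 2 = - 190 \cdot \frac{25}{81} \cdot 4 \cdot 2 = - 190 \cdot \frac{100}{81} \cdot 2 = \left(-190\right) \frac{200}{81} = - \frac{38000}{81}$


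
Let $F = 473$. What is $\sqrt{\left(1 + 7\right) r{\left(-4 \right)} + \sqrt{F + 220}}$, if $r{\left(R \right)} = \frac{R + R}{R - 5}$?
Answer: $\frac{\sqrt{64 + 27 \sqrt{77}}}{3} \approx 5.7824$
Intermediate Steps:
$r{\left(R \right)} = \frac{2 R}{-5 + R}$
$\sqrt{\left(1 + 7\right) r{\left(-4 \right)} + \sqrt{F + 220}} = \sqrt{\left(1 + 7\right) 2 \left(-4\right) \frac{1}{-5 - 4} + \sqrt{473 + 220}} = \sqrt{8 \cdot 2 \left(-4\right) \frac{1}{-9} + \sqrt{693}} = \sqrt{8 \cdot 2 \left(-4\right) \left(- \frac{1}{9}\right) + 3 \sqrt{77}} = \sqrt{8 \cdot \frac{8}{9} + 3 \sqrt{77}} = \sqrt{\frac{64}{9} + 3 \sqrt{77}}$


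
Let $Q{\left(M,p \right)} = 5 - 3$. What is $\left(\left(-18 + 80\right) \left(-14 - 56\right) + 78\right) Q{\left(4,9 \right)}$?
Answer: $-8524$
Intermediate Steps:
$Q{\left(M,p \right)} = 2$ ($Q{\left(M,p \right)} = 5 - 3 = 2$)
$\left(\left(-18 + 80\right) \left(-14 - 56\right) + 78\right) Q{\left(4,9 \right)} = \left(\left(-18 + 80\right) \left(-14 - 56\right) + 78\right) 2 = \left(62 \left(-70\right) + 78\right) 2 = \left(-4340 + 78\right) 2 = \left(-4262\right) 2 = -8524$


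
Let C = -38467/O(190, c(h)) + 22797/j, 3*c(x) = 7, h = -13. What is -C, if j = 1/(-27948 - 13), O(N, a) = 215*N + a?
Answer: 78121130782170/122557 ≈ 6.3743e+8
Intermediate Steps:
c(x) = 7/3 (c(x) = (⅓)*7 = 7/3)
O(N, a) = a + 215*N
j = -1/27961 (j = 1/(-27961) = -1/27961 ≈ -3.5764e-5)
C = -78121130782170/122557 (C = -38467/(7/3 + 215*190) + 22797/(-1/27961) = -38467/(7/3 + 40850) + 22797*(-27961) = -38467/122557/3 - 637426917 = -38467*3/122557 - 637426917 = -115401/122557 - 637426917 = -78121130782170/122557 ≈ -6.3743e+8)
-C = -1*(-78121130782170/122557) = 78121130782170/122557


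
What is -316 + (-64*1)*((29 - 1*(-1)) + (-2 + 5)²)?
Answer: -2812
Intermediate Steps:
-316 + (-64*1)*((29 - 1*(-1)) + (-2 + 5)²) = -316 - 64*((29 + 1) + 3²) = -316 - 64*(30 + 9) = -316 - 64*39 = -316 - 2496 = -2812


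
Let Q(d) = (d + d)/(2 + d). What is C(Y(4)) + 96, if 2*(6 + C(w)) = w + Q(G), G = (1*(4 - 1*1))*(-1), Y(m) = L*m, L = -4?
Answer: 85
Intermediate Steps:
Y(m) = -4*m
G = -3 (G = (1*(4 - 1))*(-1) = (1*3)*(-1) = 3*(-1) = -3)
Q(d) = 2*d/(2 + d) (Q(d) = (2*d)/(2 + d) = 2*d/(2 + d))
C(w) = -3 + w/2 (C(w) = -6 + (w + 2*(-3)/(2 - 3))/2 = -6 + (w + 2*(-3)/(-1))/2 = -6 + (w + 2*(-3)*(-1))/2 = -6 + (w + 6)/2 = -6 + (6 + w)/2 = -6 + (3 + w/2) = -3 + w/2)
C(Y(4)) + 96 = (-3 + (-4*4)/2) + 96 = (-3 + (½)*(-16)) + 96 = (-3 - 8) + 96 = -11 + 96 = 85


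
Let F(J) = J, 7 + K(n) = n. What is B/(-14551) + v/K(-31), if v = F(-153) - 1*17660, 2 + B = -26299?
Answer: 260196401/552938 ≈ 470.57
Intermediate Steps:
B = -26301 (B = -2 - 26299 = -26301)
K(n) = -7 + n
v = -17813 (v = -153 - 1*17660 = -153 - 17660 = -17813)
B/(-14551) + v/K(-31) = -26301/(-14551) - 17813/(-7 - 31) = -26301*(-1/14551) - 17813/(-38) = 26301/14551 - 17813*(-1/38) = 26301/14551 + 17813/38 = 260196401/552938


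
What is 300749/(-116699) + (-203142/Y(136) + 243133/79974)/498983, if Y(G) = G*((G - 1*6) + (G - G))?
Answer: -53047373168244058543/20583725047068114360 ≈ -2.5772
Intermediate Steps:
Y(G) = G*(-6 + G) (Y(G) = G*((G - 6) + 0) = G*((-6 + G) + 0) = G*(-6 + G))
300749/(-116699) + (-203142/Y(136) + 243133/79974)/498983 = 300749/(-116699) + (-203142*1/(136*(-6 + 136)) + 243133/79974)/498983 = 300749*(-1/116699) + (-203142/(136*130) + 243133*(1/79974))*(1/498983) = -300749/116699 + (-203142/17680 + 243133/79974)*(1/498983) = -300749/116699 + (-203142*1/17680 + 243133/79974)*(1/498983) = -300749/116699 + (-101571/8840 + 243133/79974)*(1/498983) = -300749/116699 - 2986871717/353485080*1/498983 = -300749/116699 - 2986871717/176383045673640 = -53047373168244058543/20583725047068114360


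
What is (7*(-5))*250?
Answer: -8750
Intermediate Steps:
(7*(-5))*250 = -35*250 = -8750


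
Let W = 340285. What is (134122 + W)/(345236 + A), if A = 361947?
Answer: 474407/707183 ≈ 0.67084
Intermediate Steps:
(134122 + W)/(345236 + A) = (134122 + 340285)/(345236 + 361947) = 474407/707183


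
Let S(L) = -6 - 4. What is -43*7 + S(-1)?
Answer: -311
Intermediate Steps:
S(L) = -10
-43*7 + S(-1) = -43*7 - 10 = -301 - 10 = -311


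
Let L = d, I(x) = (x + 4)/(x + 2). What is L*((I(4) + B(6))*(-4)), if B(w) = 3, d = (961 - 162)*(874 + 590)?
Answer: -20275424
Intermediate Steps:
d = 1169736 (d = 799*1464 = 1169736)
I(x) = (4 + x)/(2 + x)
L = 1169736
L*((I(4) + B(6))*(-4)) = 1169736*(((4 + 4)/(2 + 4) + 3)*(-4)) = 1169736*((8/6 + 3)*(-4)) = 1169736*(((1/6)*8 + 3)*(-4)) = 1169736*((4/3 + 3)*(-4)) = 1169736*((13/3)*(-4)) = 1169736*(-52/3) = -20275424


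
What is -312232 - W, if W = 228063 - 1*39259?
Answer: -501036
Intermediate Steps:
W = 188804 (W = 228063 - 39259 = 188804)
-312232 - W = -312232 - 1*188804 = -312232 - 188804 = -501036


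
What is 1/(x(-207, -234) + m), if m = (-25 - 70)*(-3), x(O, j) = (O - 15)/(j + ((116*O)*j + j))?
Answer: 936390/266871113 ≈ 0.0035088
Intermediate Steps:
x(O, j) = (-15 + O)/(2*j + 116*O*j) (x(O, j) = (-15 + O)/(j + (116*O*j + j)) = (-15 + O)/(j + (j + 116*O*j)) = (-15 + O)/(2*j + 116*O*j))
m = 285 (m = -95*(-3) = 285)
1/(x(-207, -234) + m) = 1/((½)*(-15 - 207)/(-234*(1 + 58*(-207))) + 285) = 1/((½)*(-1/234)*(-222)/(1 - 12006) + 285) = 1/((½)*(-1/234)*(-222)/(-12005) + 285) = 1/((½)*(-1/234)*(-1/12005)*(-222) + 285) = 1/(-37/936390 + 285) = 1/(266871113/936390) = 936390/266871113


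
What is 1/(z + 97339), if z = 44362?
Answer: 1/141701 ≈ 7.0571e-6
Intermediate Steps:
1/(z + 97339) = 1/(44362 + 97339) = 1/141701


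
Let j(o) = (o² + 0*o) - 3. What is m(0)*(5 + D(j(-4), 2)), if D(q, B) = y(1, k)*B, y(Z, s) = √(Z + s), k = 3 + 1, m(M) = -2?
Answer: -10 - 4*√5 ≈ -18.944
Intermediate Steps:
k = 4
j(o) = -3 + o² (j(o) = (o² + 0) - 3 = o² - 3 = -3 + o²)
D(q, B) = B*√5 (D(q, B) = √(1 + 4)*B = √5*B = B*√5)
m(0)*(5 + D(j(-4), 2)) = -2*(5 + 2*√5) = -10 - 4*√5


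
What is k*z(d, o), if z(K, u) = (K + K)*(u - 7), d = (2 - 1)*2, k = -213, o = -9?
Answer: 13632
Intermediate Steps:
d = 2 (d = 1*2 = 2)
z(K, u) = 2*K*(-7 + u) (z(K, u) = (2*K)*(-7 + u) = 2*K*(-7 + u))
k*z(d, o) = -426*2*(-7 - 9) = -426*2*(-16) = -213*(-64) = 13632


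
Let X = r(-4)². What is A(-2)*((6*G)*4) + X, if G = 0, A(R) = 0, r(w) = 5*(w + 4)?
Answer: 0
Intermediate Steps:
r(w) = 20 + 5*w (r(w) = 5*(4 + w) = 20 + 5*w)
X = 0 (X = (20 + 5*(-4))² = (20 - 20)² = 0² = 0)
A(-2)*((6*G)*4) + X = 0*((6*0)*4) + 0 = 0*(0*4) + 0 = 0*0 + 0 = 0 + 0 = 0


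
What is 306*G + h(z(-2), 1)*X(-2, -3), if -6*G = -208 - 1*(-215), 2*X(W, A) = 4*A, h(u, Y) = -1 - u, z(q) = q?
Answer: -363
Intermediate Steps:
X(W, A) = 2*A (X(W, A) = (4*A)/2 = 2*A)
G = -7/6 (G = -(-208 - 1*(-215))/6 = -(-208 + 215)/6 = -1/6*7 = -7/6 ≈ -1.1667)
306*G + h(z(-2), 1)*X(-2, -3) = 306*(-7/6) + (-1 - 1*(-2))*(2*(-3)) = -357 + (-1 + 2)*(-6) = -357 + 1*(-6) = -357 - 6 = -363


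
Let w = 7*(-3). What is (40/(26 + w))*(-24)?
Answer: -192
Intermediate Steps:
w = -21
(40/(26 + w))*(-24) = (40/(26 - 21))*(-24) = (40/5)*(-24) = (40*(1/5))*(-24) = 8*(-24) = -192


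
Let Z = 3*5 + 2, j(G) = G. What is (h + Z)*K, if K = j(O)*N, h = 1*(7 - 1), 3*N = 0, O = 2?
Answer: 0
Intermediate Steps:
N = 0 (N = (⅓)*0 = 0)
h = 6 (h = 1*6 = 6)
Z = 17 (Z = 15 + 2 = 17)
K = 0 (K = 2*0 = 0)
(h + Z)*K = (6 + 17)*0 = 23*0 = 0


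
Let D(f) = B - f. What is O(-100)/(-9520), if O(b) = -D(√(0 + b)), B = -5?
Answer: -1/1904 - I/952 ≈ -0.00052521 - 0.0010504*I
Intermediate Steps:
D(f) = -5 - f
O(b) = 5 + √b (O(b) = -(-5 - √(0 + b)) = -(-5 - √b) = 5 + √b)
O(-100)/(-9520) = (5 + √(-100))/(-9520) = (5 + 10*I)*(-1/9520) = -1/1904 - I/952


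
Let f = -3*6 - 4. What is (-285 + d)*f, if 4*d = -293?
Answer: 15763/2 ≈ 7881.5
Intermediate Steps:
d = -293/4 (d = (¼)*(-293) = -293/4 ≈ -73.250)
f = -22 (f = -18 - 4 = -22)
(-285 + d)*f = (-285 - 293/4)*(-22) = -1433/4*(-22) = 15763/2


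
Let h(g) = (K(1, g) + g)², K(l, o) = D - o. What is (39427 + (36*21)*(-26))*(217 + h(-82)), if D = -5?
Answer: 4784582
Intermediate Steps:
K(l, o) = -5 - o
h(g) = 25 (h(g) = ((-5 - g) + g)² = (-5)² = 25)
(39427 + (36*21)*(-26))*(217 + h(-82)) = (39427 + (36*21)*(-26))*(217 + 25) = (39427 + 756*(-26))*242 = (39427 - 19656)*242 = 19771*242 = 4784582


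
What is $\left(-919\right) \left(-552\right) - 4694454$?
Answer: $-4187166$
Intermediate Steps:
$\left(-919\right) \left(-552\right) - 4694454 = 507288 - 4694454 = -4187166$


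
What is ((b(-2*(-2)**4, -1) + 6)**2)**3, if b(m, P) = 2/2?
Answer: 117649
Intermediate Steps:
b(m, P) = 1 (b(m, P) = 2*(1/2) = 1)
((b(-2*(-2)**4, -1) + 6)**2)**3 = ((1 + 6)**2)**3 = (7**2)**3 = 49**3 = 117649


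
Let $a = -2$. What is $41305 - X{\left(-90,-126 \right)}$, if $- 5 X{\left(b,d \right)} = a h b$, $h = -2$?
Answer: $41233$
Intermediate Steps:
$X{\left(b,d \right)} = - \frac{4 b}{5}$ ($X{\left(b,d \right)} = - \frac{\left(-2\right) \left(-2\right) b}{5} = - \frac{4 b}{5}$)
$41305 - X{\left(-90,-126 \right)} = 41305 - \left(- \frac{4}{5}\right) \left(-90\right) = 41305 - 72 = 41233$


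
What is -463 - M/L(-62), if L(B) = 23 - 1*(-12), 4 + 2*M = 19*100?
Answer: -17153/35 ≈ -490.09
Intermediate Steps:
M = 948 (M = -2 + (19*100)/2 = -2 + (1/2)*1900 = -2 + 950 = 948)
L(B) = 35 (L(B) = 23 + 12 = 35)
-463 - M/L(-62) = -463 - 948/35 = -17153/35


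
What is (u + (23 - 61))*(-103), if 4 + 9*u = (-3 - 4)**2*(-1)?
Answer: 40685/9 ≈ 4520.6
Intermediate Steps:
u = -53/9 (u = -4/9 + ((-3 - 4)**2*(-1))/9 = -4/9 + ((-7)**2*(-1))/9 = -4/9 + (49*(-1))/9 = -4/9 + (1/9)*(-49) = -4/9 - 49/9 = -53/9 ≈ -5.8889)
(u + (23 - 61))*(-103) = (-53/9 + (23 - 61))*(-103) = (-53/9 - 38)*(-103) = -395/9*(-103) = 40685/9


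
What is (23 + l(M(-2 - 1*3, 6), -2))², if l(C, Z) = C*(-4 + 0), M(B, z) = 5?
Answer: 9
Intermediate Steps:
l(C, Z) = -4*C (l(C, Z) = C*(-4) = -4*C)
(23 + l(M(-2 - 1*3, 6), -2))² = (23 - 4*5)² = (23 - 20)² = 3² = 9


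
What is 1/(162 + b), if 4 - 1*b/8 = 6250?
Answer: -1/49806 ≈ -2.0078e-5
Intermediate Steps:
b = -49968 (b = 32 - 8*6250 = 32 - 50000 = -49968)
1/(162 + b) = 1/(162 - 49968) = 1/(-49806) = -1/49806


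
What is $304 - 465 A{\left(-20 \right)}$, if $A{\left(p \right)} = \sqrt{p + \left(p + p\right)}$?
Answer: $304 - 930 i \sqrt{15} \approx 304.0 - 3601.9 i$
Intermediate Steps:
$A{\left(p \right)} = \sqrt{3} \sqrt{p}$ ($A{\left(p \right)} = \sqrt{p + 2 p} = \sqrt{3 p} = \sqrt{3} \sqrt{p}$)
$304 - 465 A{\left(-20 \right)} = 304 - 465 \sqrt{3} \sqrt{-20} = 304 - 465 \sqrt{3} \cdot 2 i \sqrt{5} = 304 - 465 \cdot 2 i \sqrt{15} = 304 - 930 i \sqrt{15}$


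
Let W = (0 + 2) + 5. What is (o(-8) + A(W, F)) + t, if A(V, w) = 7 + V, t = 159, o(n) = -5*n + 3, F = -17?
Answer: 216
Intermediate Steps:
o(n) = 3 - 5*n
W = 7 (W = 2 + 5 = 7)
(o(-8) + A(W, F)) + t = ((3 - 5*(-8)) + (7 + 7)) + 159 = ((3 + 40) + 14) + 159 = (43 + 14) + 159 = 57 + 159 = 216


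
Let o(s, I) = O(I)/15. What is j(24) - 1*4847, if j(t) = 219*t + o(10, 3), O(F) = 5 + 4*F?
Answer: 6152/15 ≈ 410.13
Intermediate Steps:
o(s, I) = ⅓ + 4*I/15 (o(s, I) = (5 + 4*I)/15 = (5 + 4*I)*(1/15) = ⅓ + 4*I/15)
j(t) = 17/15 + 219*t (j(t) = 219*t + (⅓ + (4/15)*3) = 219*t + (⅓ + ⅘) = 219*t + 17/15 = 17/15 + 219*t)
j(24) - 1*4847 = (17/15 + 219*24) - 1*4847 = (17/15 + 5256) - 4847 = 78857/15 - 4847 = 6152/15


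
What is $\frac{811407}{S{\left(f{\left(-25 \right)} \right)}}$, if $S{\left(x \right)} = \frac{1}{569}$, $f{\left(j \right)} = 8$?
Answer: $461690583$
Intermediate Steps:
$S{\left(x \right)} = \frac{1}{569}$
$\frac{811407}{S{\left(f{\left(-25 \right)} \right)}} = 811407 \frac{1}{\frac{1}{569}} = 811407 \cdot 569 = 461690583$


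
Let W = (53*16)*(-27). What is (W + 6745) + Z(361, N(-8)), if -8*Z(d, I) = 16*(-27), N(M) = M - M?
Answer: -16097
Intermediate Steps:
N(M) = 0
W = -22896 (W = 848*(-27) = -22896)
Z(d, I) = 54 (Z(d, I) = -2*(-27) = -⅛*(-432) = 54)
(W + 6745) + Z(361, N(-8)) = (-22896 + 6745) + 54 = -16151 + 54 = -16097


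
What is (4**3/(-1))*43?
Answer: -2752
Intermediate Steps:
(4**3/(-1))*43 = -1*64*43 = -64*43 = -2752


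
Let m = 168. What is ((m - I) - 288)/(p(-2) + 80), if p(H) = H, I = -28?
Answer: -46/39 ≈ -1.1795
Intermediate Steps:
((m - I) - 288)/(p(-2) + 80) = ((168 - 1*(-28)) - 288)/(-2 + 80) = ((168 + 28) - 288)/78 = (196 - 288)*(1/78) = -92*1/78 = -46/39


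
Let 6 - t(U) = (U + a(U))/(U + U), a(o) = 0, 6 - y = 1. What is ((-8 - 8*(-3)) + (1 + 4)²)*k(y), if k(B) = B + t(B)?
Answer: 861/2 ≈ 430.50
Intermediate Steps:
y = 5 (y = 6 - 1*1 = 6 - 1 = 5)
t(U) = 11/2 (t(U) = 6 - (U + 0)/(U + U) = 6 - U/(2*U) = 6 - U*1/(2*U) = 6 - 1*½ = 6 - ½ = 11/2)
k(B) = 11/2 + B (k(B) = B + 11/2 = 11/2 + B)
((-8 - 8*(-3)) + (1 + 4)²)*k(y) = ((-8 - 8*(-3)) + (1 + 4)²)*(11/2 + 5) = ((-8 + 24) + 5²)*(21/2) = (16 + 25)*(21/2) = 41*(21/2) = 861/2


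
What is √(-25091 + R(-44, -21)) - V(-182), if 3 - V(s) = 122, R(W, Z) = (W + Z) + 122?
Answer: 119 + I*√25034 ≈ 119.0 + 158.22*I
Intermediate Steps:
R(W, Z) = 122 + W + Z
V(s) = -119 (V(s) = 3 - 1*122 = 3 - 122 = -119)
√(-25091 + R(-44, -21)) - V(-182) = √(-25091 + (122 - 44 - 21)) - 1*(-119) = √(-25091 + 57) + 119 = √(-25034) + 119 = I*√25034 + 119 = 119 + I*√25034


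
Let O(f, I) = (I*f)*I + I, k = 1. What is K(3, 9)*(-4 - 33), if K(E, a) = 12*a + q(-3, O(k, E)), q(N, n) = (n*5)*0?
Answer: -3996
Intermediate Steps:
O(f, I) = I + f*I² (O(f, I) = f*I² + I = I + f*I²)
q(N, n) = 0 (q(N, n) = (5*n)*0 = 0)
K(E, a) = 12*a (K(E, a) = 12*a + 0 = 12*a)
K(3, 9)*(-4 - 33) = (12*9)*(-4 - 33) = 108*(-37) = -3996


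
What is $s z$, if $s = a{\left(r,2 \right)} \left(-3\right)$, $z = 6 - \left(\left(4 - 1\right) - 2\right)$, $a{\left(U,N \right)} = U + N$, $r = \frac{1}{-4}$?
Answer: $- \frac{105}{4} \approx -26.25$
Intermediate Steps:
$r = - \frac{1}{4} \approx -0.25$
$a{\left(U,N \right)} = N + U$
$z = 5$ ($z = 6 - \left(3 - 2\right) = 6 - 1 = 5$)
$s = - \frac{21}{4}$ ($s = \left(2 - \frac{1}{4}\right) \left(-3\right) = \frac{7}{4} \left(-3\right) = - \frac{21}{4} \approx -5.25$)
$s z = \left(- \frac{21}{4}\right) 5 = - \frac{105}{4}$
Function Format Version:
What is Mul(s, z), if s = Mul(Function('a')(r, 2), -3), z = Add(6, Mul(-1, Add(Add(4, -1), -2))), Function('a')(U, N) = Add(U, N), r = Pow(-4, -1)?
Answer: Rational(-105, 4) ≈ -26.250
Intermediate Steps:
r = Rational(-1, 4) ≈ -0.25000
Function('a')(U, N) = Add(N, U)
z = 5 (z = Add(6, Mul(-1, Add(3, -2))) = Add(6, Mul(-1, 1)) = Add(6, -1) = 5)
s = Rational(-21, 4) (s = Mul(Add(2, Rational(-1, 4)), -3) = Mul(Rational(7, 4), -3) = Rational(-21, 4) ≈ -5.2500)
Mul(s, z) = Mul(Rational(-21, 4), 5) = Rational(-105, 4)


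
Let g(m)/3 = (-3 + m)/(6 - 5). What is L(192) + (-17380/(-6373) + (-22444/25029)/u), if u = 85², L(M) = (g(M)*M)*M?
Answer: 24088560125815242488/1152458427825 ≈ 2.0902e+7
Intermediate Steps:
g(m) = -9 + 3*m (g(m) = 3*((-3 + m)/(6 - 5)) = 3*((-3 + m)/1) = 3*((-3 + m)*1) = 3*(-3 + m) = -9 + 3*m)
L(M) = M²*(-9 + 3*M) (L(M) = ((-9 + 3*M)*M)*M = (M*(-9 + 3*M))*M = M²*(-9 + 3*M))
u = 7225
L(192) + (-17380/(-6373) + (-22444/25029)/u) = 3*192²*(-3 + 192) + (-17380/(-6373) - 22444/25029/7225) = 3*36864*189 + (-17380*(-1/6373) - 22444*1/25029*(1/7225)) = 20901888 + (17380/6373 - 22444/25029*1/7225) = 20901888 + (17380/6373 - 22444/180834525) = 20901888 + 3142761008888/1152458427825 = 24088560125815242488/1152458427825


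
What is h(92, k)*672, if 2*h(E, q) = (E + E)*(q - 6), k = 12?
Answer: 370944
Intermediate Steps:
h(E, q) = E*(-6 + q) (h(E, q) = ((E + E)*(q - 6))/2 = ((2*E)*(-6 + q))/2 = (2*E*(-6 + q))/2 = E*(-6 + q))
h(92, k)*672 = (92*(-6 + 12))*672 = (92*6)*672 = 552*672 = 370944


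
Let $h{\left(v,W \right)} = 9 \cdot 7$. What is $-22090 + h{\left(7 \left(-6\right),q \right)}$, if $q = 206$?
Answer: $-22027$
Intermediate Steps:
$h{\left(v,W \right)} = 63$
$-22090 + h{\left(7 \left(-6\right),q \right)} = -22090 + 63 = -22027$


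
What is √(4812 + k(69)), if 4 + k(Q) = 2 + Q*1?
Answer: √4879 ≈ 69.850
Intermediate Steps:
k(Q) = -2 + Q (k(Q) = -4 + (2 + Q*1) = -4 + (2 + Q) = -2 + Q)
√(4812 + k(69)) = √(4812 + (-2 + 69)) = √(4812 + 67) = √4879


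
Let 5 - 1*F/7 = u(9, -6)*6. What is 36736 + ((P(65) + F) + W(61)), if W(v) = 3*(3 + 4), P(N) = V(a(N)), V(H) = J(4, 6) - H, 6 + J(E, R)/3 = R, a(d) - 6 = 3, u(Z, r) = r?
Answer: 37035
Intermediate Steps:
a(d) = 9 (a(d) = 6 + 3 = 9)
J(E, R) = -18 + 3*R
V(H) = -H (V(H) = (-18 + 3*6) - H = (-18 + 18) - H = 0 - H = -H)
P(N) = -9 (P(N) = -1*9 = -9)
F = 287 (F = 35 - (-42)*6 = 35 - 7*(-36) = 35 + 252 = 287)
W(v) = 21 (W(v) = 3*7 = 21)
36736 + ((P(65) + F) + W(61)) = 36736 + ((-9 + 287) + 21) = 36736 + (278 + 21) = 36736 + 299 = 37035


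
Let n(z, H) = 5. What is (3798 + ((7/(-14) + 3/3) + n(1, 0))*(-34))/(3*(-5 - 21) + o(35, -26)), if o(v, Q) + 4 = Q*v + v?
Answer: -3611/957 ≈ -3.7733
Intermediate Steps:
o(v, Q) = -4 + v + Q*v (o(v, Q) = -4 + (Q*v + v) = -4 + (v + Q*v) = -4 + v + Q*v)
(3798 + ((7/(-14) + 3/3) + n(1, 0))*(-34))/(3*(-5 - 21) + o(35, -26)) = (3798 + ((7/(-14) + 3/3) + 5)*(-34))/(3*(-5 - 21) + (-4 + 35 - 26*35)) = (3798 + ((7*(-1/14) + 3*(⅓)) + 5)*(-34))/(3*(-26) + (-4 + 35 - 910)) = (3798 + ((-½ + 1) + 5)*(-34))/(-78 - 879) = (3798 + (½ + 5)*(-34))/(-957) = (3798 + (11/2)*(-34))*(-1/957) = (3798 - 187)*(-1/957) = 3611*(-1/957) = -3611/957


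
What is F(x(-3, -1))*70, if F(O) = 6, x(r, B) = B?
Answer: 420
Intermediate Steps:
F(x(-3, -1))*70 = 6*70 = 420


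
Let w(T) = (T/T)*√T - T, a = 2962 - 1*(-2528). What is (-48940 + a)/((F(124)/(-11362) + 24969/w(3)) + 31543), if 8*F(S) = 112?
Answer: -53451271836455350/20091844564476731 - 11671300581290350*√3/20091844564476731 ≈ -3.6665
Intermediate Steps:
F(S) = 14 (F(S) = (⅛)*112 = 14)
a = 5490 (a = 2962 + 2528 = 5490)
w(T) = √T - T (w(T) = 1*√T - T = √T - T)
(-48940 + a)/((F(124)/(-11362) + 24969/w(3)) + 31543) = (-48940 + 5490)/((14/(-11362) + 24969/(√3 - 1*3)) + 31543) = -43450/((14*(-1/11362) + 24969/(√3 - 3)) + 31543) = -43450/((-7/5681 + 24969/(-3 + √3)) + 31543) = -43450/(179195776/5681 + 24969/(-3 + √3))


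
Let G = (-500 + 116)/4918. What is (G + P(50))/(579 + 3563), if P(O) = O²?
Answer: 3073654/5092589 ≈ 0.60355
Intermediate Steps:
G = -192/2459 (G = -384*1/4918 = -192/2459 ≈ -0.078081)
(G + P(50))/(579 + 3563) = (-192/2459 + 50²)/(579 + 3563) = (-192/2459 + 2500)/4142 = (6147308/2459)*(1/4142) = 3073654/5092589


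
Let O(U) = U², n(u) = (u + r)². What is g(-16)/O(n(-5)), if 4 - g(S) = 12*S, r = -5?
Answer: 49/2500 ≈ 0.019600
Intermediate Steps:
g(S) = 4 - 12*S
n(u) = (-5 + u)² (n(u) = (u - 5)² = (-5 + u)²)
g(-16)/O(n(-5)) = (4 - 12*(-16))/(((-5 - 5)²)²) = (4 + 192)/(((-10)²)²) = 196/(100²) = 196/10000 = 196*(1/10000) = 49/2500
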